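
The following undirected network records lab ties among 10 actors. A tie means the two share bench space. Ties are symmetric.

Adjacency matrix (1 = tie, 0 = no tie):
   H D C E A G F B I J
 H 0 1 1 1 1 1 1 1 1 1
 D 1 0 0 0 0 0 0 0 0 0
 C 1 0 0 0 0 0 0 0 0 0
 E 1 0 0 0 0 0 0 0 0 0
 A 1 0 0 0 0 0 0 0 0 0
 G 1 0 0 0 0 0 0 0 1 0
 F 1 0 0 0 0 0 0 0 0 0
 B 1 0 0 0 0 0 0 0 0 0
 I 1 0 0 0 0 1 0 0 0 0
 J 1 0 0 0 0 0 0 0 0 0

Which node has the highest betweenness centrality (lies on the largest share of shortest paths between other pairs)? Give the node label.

Unnormalized betweenness of each node: A:0, B:0, C:0, D:0, E:0, F:0, G:0, H:35, I:0, J:0.
H has the largest value, 35, making it the main broker — the node through which the most shortest paths run.

H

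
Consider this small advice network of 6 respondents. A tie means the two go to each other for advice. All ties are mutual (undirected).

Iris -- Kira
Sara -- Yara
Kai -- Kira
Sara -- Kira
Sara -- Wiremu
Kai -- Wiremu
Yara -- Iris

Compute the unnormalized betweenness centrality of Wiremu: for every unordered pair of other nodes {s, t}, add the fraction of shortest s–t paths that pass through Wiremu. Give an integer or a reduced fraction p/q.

5/6

Pairs whose geodesics pass through Wiremu — Yara–Kai: 1/3; Sara–Kai: 1/2.
All other pairs contribute 0.
Summing the contributions gives betweenness(Wiremu) = 5/6.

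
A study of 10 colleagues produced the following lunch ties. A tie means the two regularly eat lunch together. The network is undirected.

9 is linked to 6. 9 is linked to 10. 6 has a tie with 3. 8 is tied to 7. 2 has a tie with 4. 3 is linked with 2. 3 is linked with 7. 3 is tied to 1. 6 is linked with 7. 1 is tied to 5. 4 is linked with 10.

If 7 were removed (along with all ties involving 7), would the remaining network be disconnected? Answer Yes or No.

Yes

Removing 7 leaves {1, 2, 3, 4, 5, 6, 9, and 10} with no path to {8}, so the network splits into 2 components. 7 is a cut vertex.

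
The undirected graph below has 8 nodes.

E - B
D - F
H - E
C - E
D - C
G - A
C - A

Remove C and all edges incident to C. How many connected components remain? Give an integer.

3

Without C, the remaining ties split the others into: {D, F}; {A, G}; {B, E, H}.
That's 3 separate components.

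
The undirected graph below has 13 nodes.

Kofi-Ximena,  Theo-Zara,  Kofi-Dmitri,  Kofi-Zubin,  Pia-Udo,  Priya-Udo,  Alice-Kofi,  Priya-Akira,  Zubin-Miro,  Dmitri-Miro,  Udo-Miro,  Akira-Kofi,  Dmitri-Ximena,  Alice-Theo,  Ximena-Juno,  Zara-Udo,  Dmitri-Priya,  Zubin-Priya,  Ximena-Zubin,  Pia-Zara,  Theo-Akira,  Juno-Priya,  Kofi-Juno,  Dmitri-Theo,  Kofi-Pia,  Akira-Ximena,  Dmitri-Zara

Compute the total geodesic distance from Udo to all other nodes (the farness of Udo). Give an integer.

Distances from Udo: Akira:2, Alice:3, Dmitri:2, Juno:2, Kofi:2, Miro:1, Pia:1, Priya:1, Theo:2, Ximena:3, Zara:1, Zubin:2.
Sum = 2 + 3 + 2 + 2 + 2 + 1 + 1 + 1 + 2 + 3 + 1 + 2 = 22.

22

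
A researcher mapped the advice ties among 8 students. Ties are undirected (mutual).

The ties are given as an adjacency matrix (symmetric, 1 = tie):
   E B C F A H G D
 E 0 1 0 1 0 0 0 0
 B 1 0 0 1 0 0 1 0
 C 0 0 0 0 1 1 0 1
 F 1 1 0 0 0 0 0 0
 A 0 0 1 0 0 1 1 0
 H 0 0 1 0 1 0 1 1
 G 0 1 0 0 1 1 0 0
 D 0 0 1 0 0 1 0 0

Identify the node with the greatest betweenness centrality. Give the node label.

G

Unnormalized betweenness of each node: A:2, B:10, C:1/2, D:0, E:0, F:0, G:12, H:13/2.
G has the largest value, 12, making it the main broker — the node through which the most shortest paths run.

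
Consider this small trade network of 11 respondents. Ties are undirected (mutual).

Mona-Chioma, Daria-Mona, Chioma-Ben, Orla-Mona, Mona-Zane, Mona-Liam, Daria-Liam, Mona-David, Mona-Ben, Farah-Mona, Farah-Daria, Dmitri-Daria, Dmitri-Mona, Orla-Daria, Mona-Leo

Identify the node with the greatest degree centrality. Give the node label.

Degrees — Ben:2, Chioma:2, Daria:5, David:1, Dmitri:2, Farah:2, Leo:1, Liam:2, Mona:10, Orla:2, Zane:1.
The maximum is 10, attained only by Mona.

Mona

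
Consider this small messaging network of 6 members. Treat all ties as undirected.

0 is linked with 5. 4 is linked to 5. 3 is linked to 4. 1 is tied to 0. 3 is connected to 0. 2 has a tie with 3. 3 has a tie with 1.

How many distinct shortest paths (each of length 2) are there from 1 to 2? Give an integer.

The shortest distance is 2, and the only length-2 path is 1–3–2. So there is exactly 1 shortest path.

1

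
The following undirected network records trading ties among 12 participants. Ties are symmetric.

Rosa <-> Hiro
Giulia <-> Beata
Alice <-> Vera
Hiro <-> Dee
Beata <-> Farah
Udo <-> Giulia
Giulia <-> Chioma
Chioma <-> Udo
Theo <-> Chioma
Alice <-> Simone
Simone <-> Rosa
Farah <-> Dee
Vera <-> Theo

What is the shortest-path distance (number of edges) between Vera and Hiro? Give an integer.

One shortest route is Vera – Alice – Simone – Rosa – Hiro, which uses 4 edges, and at distance 3 from Vera we only reach {Giulia, Rosa, Udo}, which does not include Hiro. So d(Vera,Hiro) = 4.

4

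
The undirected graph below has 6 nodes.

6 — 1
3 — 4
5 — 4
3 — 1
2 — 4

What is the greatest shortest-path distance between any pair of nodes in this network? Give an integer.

4

Eccentricity of each node (its greatest distance to any other): 1:3, 2:4, 3:2, 4:3, 5:4, 6:4.
The maximum eccentricity is 4, realized for instance by the pair 6–5 via 6 – 1 – 3 – 4 – 5. So the diameter is 4.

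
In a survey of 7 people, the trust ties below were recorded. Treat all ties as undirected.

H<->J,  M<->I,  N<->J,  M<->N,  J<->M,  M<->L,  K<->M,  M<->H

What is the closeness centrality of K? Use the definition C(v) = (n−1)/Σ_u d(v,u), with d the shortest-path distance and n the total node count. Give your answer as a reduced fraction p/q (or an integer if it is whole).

Distances from K: H:2, I:2, J:2, L:2, M:1, N:2. Sum = 11.
n = 7, so closeness = 6/11.

6/11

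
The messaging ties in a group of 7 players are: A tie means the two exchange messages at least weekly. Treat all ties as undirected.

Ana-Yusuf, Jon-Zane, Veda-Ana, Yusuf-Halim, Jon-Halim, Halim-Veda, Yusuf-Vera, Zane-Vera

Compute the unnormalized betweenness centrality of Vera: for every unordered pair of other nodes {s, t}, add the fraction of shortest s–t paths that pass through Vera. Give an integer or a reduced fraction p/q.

2

Pairs whose geodesics pass through Vera — Zane–Yusuf: 1; Zane–Ana: 1.
All other pairs contribute 0.
Summing the contributions gives betweenness(Vera) = 2.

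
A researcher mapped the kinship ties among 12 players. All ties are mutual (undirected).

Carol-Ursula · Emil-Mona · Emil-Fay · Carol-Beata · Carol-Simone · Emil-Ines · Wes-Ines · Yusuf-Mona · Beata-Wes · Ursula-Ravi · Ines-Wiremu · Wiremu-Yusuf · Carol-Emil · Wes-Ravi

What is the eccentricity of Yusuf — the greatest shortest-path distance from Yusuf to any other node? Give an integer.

4

Distances from Yusuf: Beata:4, Carol:3, Emil:2, Fay:3, Ines:2, Mona:1, Ravi:4, Simone:4, Ursula:4, Wes:3, Wiremu:1.
The largest is 4 (to Ravi, Beata, Ursula, and Simone), so the eccentricity of Yusuf is 4.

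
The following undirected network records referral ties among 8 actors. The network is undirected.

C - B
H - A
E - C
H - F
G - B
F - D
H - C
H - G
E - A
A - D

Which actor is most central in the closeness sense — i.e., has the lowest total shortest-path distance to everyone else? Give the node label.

H

Farness (sum of distances to all others) for each node — A:12, B:16, C:12, D:16, E:14, F:14, G:14, H:10.
The smallest farness is 10, for H, so H has the highest closeness.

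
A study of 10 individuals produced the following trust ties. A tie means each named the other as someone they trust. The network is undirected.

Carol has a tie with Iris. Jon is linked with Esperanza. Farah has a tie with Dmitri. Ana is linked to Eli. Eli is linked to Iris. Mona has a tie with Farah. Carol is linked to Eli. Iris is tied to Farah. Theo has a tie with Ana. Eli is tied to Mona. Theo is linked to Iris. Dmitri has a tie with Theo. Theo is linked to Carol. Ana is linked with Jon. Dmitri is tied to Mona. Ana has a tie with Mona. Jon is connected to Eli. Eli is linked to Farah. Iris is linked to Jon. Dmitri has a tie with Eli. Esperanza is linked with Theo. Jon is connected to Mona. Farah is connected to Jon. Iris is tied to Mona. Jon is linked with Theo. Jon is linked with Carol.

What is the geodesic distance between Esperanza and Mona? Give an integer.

One shortest route is Esperanza – Jon – Mona, which uses 2 edges, and Esperanza and Mona are not directly tied, so nothing shorter exists. So d(Esperanza,Mona) = 2.

2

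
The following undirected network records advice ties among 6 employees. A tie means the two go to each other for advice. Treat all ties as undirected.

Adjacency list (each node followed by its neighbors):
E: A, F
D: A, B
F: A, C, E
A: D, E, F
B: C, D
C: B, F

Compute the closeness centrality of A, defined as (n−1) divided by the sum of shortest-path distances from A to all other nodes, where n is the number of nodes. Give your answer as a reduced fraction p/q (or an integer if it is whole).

Distances from A: B:2, C:2, D:1, E:1, F:1. Sum = 7.
n = 6, so closeness = 5/7.

5/7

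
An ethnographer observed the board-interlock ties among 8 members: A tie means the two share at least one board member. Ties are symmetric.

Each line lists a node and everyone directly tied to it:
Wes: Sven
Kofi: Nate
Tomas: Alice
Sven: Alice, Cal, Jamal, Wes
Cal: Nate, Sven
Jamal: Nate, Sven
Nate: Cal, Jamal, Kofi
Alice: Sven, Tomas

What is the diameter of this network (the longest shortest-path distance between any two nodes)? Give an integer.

5

Eccentricity of each node (its greatest distance to any other): Alice:4, Cal:3, Jamal:3, Kofi:5, Nate:4, Sven:3, Tomas:5, Wes:4.
The maximum eccentricity is 5, realized for instance by the pair Kofi–Tomas via Kofi – Nate – Cal – Sven – Alice – Tomas. So the diameter is 5.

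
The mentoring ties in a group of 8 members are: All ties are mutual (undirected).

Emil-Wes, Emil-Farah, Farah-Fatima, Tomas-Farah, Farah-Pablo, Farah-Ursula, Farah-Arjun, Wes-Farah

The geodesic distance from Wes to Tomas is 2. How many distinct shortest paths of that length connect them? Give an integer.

1

The shortest distance is 2, and the only length-2 path is Wes–Farah–Tomas. So there is exactly 1 shortest path.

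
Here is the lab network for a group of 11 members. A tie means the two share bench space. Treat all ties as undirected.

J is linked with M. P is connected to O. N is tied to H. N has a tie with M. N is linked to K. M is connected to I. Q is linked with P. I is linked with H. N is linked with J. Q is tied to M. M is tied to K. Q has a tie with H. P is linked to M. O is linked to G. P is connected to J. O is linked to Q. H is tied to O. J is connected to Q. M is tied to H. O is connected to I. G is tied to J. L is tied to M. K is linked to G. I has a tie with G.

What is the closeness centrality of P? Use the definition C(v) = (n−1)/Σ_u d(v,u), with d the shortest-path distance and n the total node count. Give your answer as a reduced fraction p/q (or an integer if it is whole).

5/8

Distances from P: G:2, H:2, I:2, J:1, K:2, L:2, M:1, N:2, O:1, Q:1. Sum = 16.
n = 11, so closeness = 10/16 = 5/8.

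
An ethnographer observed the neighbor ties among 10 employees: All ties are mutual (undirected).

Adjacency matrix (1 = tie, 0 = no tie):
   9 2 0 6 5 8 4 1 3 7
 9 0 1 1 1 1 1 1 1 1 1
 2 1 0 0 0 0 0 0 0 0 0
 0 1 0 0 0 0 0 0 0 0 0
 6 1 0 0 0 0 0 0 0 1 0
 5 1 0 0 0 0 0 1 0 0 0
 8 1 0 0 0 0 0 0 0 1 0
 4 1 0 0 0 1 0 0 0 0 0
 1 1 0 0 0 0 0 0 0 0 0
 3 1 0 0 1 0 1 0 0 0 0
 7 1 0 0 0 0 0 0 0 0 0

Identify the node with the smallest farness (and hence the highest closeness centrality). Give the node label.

9

Farness (sum of distances to all others) for each node — 0:17, 1:17, 2:17, 3:15, 4:16, 5:16, 6:16, 7:17, 8:16, 9:9.
The smallest farness is 9, for 9, so 9 has the highest closeness.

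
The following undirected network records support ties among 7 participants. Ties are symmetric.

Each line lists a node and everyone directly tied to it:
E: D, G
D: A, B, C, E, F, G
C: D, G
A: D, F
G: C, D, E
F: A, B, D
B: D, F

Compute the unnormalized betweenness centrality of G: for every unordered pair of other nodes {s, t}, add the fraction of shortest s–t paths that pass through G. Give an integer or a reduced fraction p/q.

1/2

Pairs whose geodesics pass through G — C–E: 1/2.
All other pairs contribute 0.
Summing the contributions gives betweenness(G) = 1/2.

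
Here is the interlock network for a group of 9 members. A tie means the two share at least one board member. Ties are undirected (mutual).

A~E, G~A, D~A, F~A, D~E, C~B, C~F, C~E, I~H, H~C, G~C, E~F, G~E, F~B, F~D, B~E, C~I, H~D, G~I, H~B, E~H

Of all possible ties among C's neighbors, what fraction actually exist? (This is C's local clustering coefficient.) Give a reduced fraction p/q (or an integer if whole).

8/15

C's neighbors: B, E, F, G, H, and I (k = 6).
Possible neighbor pairs: C(6,2) = 15. Edges among them: B–E, B–F, B–H, E–F, E–G, E–H, G–I, H–I → e = 8.
Clustering(C) = 8/15.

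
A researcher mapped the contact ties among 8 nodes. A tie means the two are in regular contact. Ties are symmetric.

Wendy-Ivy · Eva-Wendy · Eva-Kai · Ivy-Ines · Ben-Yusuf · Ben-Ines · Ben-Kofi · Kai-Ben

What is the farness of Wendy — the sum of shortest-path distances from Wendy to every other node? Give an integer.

Distances from Wendy: Ben:3, Eva:1, Ines:2, Ivy:1, Kai:2, Kofi:4, Yusuf:4.
Sum = 3 + 1 + 2 + 1 + 2 + 4 + 4 = 17.

17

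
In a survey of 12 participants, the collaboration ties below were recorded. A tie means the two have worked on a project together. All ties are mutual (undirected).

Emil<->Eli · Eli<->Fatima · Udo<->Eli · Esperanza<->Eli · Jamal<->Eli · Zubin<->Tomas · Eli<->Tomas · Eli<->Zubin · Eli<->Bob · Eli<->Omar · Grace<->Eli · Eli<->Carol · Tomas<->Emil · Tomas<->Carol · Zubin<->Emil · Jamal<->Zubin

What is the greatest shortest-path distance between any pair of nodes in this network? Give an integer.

Eccentricity of each node (its greatest distance to any other): Bob:2, Carol:2, Eli:1, Emil:2, Esperanza:2, Fatima:2, Grace:2, Jamal:2, Omar:2, Tomas:2, Udo:2, Zubin:2.
The maximum eccentricity is 2, realized for instance by the pair Grace–Tomas via Grace – Eli – Tomas. So the diameter is 2.

2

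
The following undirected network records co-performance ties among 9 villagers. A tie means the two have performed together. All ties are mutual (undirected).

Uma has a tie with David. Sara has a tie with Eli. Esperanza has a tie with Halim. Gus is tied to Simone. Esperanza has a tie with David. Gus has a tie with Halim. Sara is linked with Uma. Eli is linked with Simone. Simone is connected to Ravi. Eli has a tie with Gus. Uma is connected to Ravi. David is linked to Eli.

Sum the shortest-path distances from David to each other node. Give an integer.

13

Distances from David: Eli:1, Esperanza:1, Gus:2, Halim:2, Ravi:2, Sara:2, Simone:2, Uma:1.
Sum = 1 + 1 + 2 + 2 + 2 + 2 + 2 + 1 = 13.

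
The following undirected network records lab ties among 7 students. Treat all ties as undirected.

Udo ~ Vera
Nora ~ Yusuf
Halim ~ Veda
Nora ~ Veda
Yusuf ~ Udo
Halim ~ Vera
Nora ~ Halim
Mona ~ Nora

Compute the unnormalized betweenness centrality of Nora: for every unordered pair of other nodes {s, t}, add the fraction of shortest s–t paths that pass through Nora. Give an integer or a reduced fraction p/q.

15/2

Pairs whose geodesics pass through Nora — Mona–Yusuf: 1; Mona–Vera: 1; Mona–Veda: 1; Mona–Udo: 1; Mona–Halim: 1; Yusuf–Veda: 1; Yusuf–Halim: 1; Veda–Udo: 1/2.
All other pairs contribute 0.
Summing the contributions gives betweenness(Nora) = 15/2.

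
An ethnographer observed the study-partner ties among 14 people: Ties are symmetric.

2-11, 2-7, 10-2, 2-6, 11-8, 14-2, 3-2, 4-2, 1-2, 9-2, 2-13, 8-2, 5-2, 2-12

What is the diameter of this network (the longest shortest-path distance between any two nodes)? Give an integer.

2

Eccentricity of each node (its greatest distance to any other): 1:2, 2:1, 3:2, 4:2, 5:2, 6:2, 7:2, 8:2, 9:2, 10:2, 11:2, 12:2, 13:2, 14:2.
The maximum eccentricity is 2, realized for instance by the pair 7–3 via 7 – 2 – 3. So the diameter is 2.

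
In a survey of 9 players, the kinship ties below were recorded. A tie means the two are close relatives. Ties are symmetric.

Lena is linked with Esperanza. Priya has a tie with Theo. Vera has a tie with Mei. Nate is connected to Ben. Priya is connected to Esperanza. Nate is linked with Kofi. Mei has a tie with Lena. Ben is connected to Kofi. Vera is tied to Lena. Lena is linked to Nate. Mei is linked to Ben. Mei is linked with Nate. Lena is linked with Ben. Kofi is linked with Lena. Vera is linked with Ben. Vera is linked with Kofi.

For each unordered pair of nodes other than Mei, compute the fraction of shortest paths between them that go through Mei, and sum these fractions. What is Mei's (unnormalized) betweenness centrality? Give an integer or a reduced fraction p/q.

Pairs whose geodesics pass through Mei — Vera–Nate: 1/4.
All other pairs contribute 0.
Summing the contributions gives betweenness(Mei) = 1/4.

1/4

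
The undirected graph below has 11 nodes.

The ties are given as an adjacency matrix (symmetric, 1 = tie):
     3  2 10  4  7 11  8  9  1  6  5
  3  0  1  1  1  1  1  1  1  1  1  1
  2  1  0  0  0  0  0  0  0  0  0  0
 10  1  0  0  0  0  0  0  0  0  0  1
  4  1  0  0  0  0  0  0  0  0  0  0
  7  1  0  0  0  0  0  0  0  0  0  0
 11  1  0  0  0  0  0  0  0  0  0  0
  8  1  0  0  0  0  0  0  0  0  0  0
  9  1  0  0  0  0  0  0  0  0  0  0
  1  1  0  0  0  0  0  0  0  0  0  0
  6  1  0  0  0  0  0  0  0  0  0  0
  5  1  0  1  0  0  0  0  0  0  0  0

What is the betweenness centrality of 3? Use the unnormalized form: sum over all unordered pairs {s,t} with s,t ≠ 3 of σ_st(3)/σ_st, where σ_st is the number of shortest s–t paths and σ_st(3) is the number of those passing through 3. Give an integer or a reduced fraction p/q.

Pairs whose geodesics pass through 3 — 2–10: 1; 2–4: 1; 2–7: 1; 2–11: 1; 2–8: 1; 2–9: 1; 2–1: 1; 2–6: 1; 2–5: 1; 10–4: 1; 10–7: 1; 10–11: 1; 10–8: 1; 10–9: 1 … (+30 more pairs).
All other pairs contribute 0.
Summing the contributions gives betweenness(3) = 44.

44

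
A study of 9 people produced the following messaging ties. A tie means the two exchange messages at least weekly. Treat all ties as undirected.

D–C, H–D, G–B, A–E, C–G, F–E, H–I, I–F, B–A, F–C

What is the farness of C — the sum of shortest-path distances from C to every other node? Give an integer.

14

Distances from C: A:3, B:2, D:1, E:2, F:1, G:1, H:2, I:2.
Sum = 3 + 2 + 1 + 2 + 1 + 1 + 2 + 2 = 14.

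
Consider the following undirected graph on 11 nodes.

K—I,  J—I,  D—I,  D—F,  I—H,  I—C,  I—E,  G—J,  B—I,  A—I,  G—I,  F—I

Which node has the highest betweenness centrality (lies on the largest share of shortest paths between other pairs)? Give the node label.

Unnormalized betweenness of each node: A:0, B:0, C:0, D:0, E:0, F:0, G:0, H:0, I:43, J:0, K:0.
I has the largest value, 43, making it the main broker — the node through which the most shortest paths run.

I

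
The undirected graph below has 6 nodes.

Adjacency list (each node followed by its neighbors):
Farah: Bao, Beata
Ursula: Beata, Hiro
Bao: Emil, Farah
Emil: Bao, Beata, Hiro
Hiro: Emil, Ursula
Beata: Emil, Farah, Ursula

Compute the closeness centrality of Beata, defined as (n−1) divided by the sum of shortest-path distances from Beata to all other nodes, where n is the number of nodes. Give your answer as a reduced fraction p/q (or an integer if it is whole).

Distances from Beata: Bao:2, Emil:1, Farah:1, Hiro:2, Ursula:1. Sum = 7.
n = 6, so closeness = 5/7.

5/7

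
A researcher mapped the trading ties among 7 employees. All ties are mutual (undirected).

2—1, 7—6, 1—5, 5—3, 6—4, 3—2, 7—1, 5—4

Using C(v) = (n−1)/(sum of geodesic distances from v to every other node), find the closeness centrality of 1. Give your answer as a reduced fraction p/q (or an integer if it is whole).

Distances from 1: 2:1, 3:2, 4:2, 5:1, 6:2, 7:1. Sum = 9.
n = 7, so closeness = 6/9 = 2/3.

2/3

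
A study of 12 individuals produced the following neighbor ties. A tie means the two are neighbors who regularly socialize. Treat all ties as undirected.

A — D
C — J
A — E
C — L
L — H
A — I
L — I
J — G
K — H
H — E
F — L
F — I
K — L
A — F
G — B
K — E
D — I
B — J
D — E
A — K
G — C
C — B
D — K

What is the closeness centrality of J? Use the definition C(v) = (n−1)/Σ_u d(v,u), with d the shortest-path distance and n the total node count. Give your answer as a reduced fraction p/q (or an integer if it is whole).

11/29

Distances from J: A:4, B:1, C:1, D:4, E:4, F:3, G:1, H:3, I:3, K:3, L:2. Sum = 29.
n = 12, so closeness = 11/29.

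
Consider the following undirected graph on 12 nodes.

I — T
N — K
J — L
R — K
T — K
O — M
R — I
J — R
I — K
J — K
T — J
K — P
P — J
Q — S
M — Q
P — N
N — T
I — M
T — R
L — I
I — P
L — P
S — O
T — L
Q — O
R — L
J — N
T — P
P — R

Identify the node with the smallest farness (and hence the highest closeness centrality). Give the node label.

Farness (sum of distances to all others) for each node — I:17, J:24, K:20, L:21, M:21, N:26, O:28, P:19, Q:28, R:20, S:37, T:19.
The smallest farness is 17, for I, so I has the highest closeness.

I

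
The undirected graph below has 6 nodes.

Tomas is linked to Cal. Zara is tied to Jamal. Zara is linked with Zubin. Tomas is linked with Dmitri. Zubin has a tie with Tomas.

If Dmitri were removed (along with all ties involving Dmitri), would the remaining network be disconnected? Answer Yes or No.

No

Even without Dmitri, every remaining node can still reach every other (the residual graph is connected), so Dmitri is not a cut vertex.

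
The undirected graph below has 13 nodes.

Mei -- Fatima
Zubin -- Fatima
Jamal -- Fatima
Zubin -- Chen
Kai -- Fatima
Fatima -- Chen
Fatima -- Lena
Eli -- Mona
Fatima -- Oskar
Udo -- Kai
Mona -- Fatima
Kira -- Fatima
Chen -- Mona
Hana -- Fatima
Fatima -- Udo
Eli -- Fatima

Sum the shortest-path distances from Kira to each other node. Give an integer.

Distances from Kira: Chen:2, Eli:2, Fatima:1, Hana:2, Jamal:2, Kai:2, Lena:2, Mei:2, Mona:2, Oskar:2, Udo:2, Zubin:2.
Sum = 2 + 2 + 1 + 2 + 2 + 2 + 2 + 2 + 2 + 2 + 2 + 2 = 23.

23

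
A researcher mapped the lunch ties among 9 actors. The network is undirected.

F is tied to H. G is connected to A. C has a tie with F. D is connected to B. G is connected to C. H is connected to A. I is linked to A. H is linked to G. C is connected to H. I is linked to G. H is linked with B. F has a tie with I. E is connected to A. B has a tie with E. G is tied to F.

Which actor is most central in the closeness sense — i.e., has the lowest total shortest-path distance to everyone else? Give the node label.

H

Farness (sum of distances to all others) for each node — A:13, B:14, C:15, D:21, E:16, F:14, G:12, H:11, I:16.
The smallest farness is 11, for H, so H has the highest closeness.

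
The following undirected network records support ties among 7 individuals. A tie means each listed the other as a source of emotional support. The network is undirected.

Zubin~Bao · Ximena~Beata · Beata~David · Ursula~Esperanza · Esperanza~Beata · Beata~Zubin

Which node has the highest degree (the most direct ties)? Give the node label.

Degrees — Bao:1, Beata:4, David:1, Esperanza:2, Ursula:1, Ximena:1, Zubin:2.
The maximum is 4, attained only by Beata.

Beata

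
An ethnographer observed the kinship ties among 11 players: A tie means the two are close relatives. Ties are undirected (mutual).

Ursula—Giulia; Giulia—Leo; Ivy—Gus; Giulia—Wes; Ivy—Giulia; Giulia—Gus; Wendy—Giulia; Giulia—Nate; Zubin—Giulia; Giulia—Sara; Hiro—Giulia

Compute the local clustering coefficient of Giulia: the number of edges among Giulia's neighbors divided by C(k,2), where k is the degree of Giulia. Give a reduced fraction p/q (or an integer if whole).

1/45

Giulia's neighbors: Gus, Hiro, Ivy, Leo, Nate, Sara, Ursula, Wendy, Wes, and Zubin (k = 10).
Possible neighbor pairs: C(10,2) = 45. Edges among them: Gus–Ivy → e = 1.
Clustering(Giulia) = 1/45.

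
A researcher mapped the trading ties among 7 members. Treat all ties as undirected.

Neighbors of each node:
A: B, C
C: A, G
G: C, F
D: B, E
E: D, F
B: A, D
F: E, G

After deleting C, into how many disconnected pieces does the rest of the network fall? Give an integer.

C's neighbors (A and G) remain reachable from one another through other ties, so the rest of the network stays in one piece.

1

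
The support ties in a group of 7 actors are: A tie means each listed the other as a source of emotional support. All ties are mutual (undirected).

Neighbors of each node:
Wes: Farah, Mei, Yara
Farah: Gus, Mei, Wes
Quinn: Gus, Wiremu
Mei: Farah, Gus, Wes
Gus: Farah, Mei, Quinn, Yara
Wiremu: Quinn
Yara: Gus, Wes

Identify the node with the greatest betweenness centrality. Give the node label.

Unnormalized betweenness of each node: Farah:1, Gus:9, Mei:1, Quinn:5, Wes:1, Wiremu:0, Yara:1.
Gus has the largest value, 9, making it the main broker — the node through which the most shortest paths run.

Gus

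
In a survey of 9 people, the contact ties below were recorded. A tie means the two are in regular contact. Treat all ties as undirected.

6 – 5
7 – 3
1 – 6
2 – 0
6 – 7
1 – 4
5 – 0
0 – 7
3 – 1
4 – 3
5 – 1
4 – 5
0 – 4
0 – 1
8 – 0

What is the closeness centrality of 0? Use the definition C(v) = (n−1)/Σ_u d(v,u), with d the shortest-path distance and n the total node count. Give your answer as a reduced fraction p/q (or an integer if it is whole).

4/5

Distances from 0: 1:1, 2:1, 3:2, 4:1, 5:1, 6:2, 7:1, 8:1. Sum = 10.
n = 9, so closeness = 8/10 = 4/5.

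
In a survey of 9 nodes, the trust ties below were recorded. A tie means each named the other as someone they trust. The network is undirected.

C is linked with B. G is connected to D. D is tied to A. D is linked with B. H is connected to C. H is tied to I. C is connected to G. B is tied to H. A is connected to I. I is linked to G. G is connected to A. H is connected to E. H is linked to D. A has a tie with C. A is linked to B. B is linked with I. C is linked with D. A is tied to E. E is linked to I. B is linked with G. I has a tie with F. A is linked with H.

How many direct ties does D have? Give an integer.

5

D is directly tied to A, B, C, G, and H. That is 5 neighbors, so the degree of D is 5.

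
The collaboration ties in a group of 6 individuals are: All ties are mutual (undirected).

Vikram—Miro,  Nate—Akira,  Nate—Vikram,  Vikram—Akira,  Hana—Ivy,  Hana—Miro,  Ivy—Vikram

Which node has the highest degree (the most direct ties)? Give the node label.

Degrees — Akira:2, Hana:2, Ivy:2, Miro:2, Nate:2, Vikram:4.
The maximum is 4, attained only by Vikram.

Vikram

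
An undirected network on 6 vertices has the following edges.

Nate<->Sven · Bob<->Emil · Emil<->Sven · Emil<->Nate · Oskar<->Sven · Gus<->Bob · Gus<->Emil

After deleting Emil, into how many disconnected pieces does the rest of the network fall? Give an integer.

Without Emil, the remaining ties split the others into: {Bob, Gus}; {Nate, Oskar, Sven}.
That's 2 separate components.

2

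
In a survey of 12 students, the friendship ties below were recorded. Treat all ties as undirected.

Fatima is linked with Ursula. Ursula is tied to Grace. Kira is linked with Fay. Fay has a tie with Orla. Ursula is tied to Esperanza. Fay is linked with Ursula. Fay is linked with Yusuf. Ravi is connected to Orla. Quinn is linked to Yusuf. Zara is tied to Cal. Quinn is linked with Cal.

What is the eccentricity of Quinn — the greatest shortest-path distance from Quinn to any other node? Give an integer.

4

Distances from Quinn: Cal:1, Esperanza:4, Fatima:4, Fay:2, Grace:4, Kira:3, Orla:3, Ravi:4, Ursula:3, Yusuf:1, Zara:2.
The largest is 4 (to Ravi, Grace, Esperanza, and Fatima), so the eccentricity of Quinn is 4.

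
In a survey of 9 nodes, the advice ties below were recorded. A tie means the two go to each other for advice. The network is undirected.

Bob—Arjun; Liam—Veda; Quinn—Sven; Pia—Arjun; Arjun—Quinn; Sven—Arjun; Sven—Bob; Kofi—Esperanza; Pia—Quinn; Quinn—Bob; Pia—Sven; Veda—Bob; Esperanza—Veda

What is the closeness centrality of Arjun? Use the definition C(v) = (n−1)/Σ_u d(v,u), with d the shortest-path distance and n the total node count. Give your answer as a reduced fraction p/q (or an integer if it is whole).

Distances from Arjun: Bob:1, Esperanza:3, Kofi:4, Liam:3, Pia:1, Quinn:1, Sven:1, Veda:2. Sum = 16.
n = 9, so closeness = 8/16 = 1/2.

1/2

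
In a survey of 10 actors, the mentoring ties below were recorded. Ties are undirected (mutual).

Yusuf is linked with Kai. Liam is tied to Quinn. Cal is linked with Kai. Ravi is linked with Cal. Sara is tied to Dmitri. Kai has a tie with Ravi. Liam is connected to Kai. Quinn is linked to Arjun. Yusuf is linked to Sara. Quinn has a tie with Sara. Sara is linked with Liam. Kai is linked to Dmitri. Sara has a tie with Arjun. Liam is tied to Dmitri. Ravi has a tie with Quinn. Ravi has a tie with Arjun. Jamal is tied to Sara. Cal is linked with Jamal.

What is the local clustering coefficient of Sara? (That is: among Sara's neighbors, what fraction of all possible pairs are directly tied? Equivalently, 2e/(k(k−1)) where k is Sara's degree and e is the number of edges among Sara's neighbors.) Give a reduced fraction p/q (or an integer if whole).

1/5

Sara's neighbors: Arjun, Dmitri, Jamal, Liam, Quinn, and Yusuf (k = 6).
Possible neighbor pairs: C(6,2) = 15. Edges among them: Arjun–Quinn, Dmitri–Liam, Liam–Quinn → e = 3.
Clustering(Sara) = 3/15 = 1/5.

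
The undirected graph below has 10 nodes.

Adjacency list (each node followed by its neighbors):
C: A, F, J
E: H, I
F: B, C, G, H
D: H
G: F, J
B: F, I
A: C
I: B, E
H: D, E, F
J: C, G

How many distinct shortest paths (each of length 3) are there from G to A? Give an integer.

The shortest distance is 3. The length-3 paths are: G–J–C–A; G–F–C–A.
That gives 2 distinct shortest paths.

2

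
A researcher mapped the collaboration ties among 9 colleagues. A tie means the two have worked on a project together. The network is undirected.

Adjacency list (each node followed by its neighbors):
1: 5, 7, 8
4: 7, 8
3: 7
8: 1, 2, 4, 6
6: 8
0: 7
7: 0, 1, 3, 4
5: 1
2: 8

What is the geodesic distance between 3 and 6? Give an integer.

One shortest route is 3 – 7 – 4 – 8 – 6, which uses 4 edges, and at distance 3 from 3 we only reach {5, 8}, which does not include 6. So d(3,6) = 4.

4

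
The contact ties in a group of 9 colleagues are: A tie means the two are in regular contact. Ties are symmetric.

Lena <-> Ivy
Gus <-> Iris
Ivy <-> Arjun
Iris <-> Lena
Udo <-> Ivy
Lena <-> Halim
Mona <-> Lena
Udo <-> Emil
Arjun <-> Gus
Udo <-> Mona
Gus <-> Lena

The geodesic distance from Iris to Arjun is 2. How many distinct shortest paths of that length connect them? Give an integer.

The shortest distance is 2, and the only length-2 path is Iris–Gus–Arjun. So there is exactly 1 shortest path.

1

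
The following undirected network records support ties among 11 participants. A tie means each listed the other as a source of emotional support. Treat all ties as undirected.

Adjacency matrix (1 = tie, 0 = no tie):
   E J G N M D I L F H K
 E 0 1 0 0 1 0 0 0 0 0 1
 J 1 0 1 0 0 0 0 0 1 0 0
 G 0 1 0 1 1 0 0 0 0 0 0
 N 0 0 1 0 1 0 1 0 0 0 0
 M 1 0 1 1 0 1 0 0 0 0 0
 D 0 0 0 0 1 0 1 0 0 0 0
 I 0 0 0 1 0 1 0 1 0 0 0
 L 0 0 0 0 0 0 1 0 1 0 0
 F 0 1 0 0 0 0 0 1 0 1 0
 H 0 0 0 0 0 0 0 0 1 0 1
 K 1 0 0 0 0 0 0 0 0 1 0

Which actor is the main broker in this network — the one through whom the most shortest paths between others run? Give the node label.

Unnormalized betweenness of each node: D:11/6, E:9, F:19/2, G:23/6, H:7/3, I:19/3, J:22/3, K:17/6, L:31/6, M:10, N:23/6.
M has the largest value, 10, making it the main broker — the node through which the most shortest paths run.

M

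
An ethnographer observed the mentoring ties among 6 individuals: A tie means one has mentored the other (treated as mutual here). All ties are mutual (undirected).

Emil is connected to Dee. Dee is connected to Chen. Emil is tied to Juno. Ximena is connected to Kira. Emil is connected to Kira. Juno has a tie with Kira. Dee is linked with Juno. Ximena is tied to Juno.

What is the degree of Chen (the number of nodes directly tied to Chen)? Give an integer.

1

Chen is directly tied to Dee. That is 1 neighbor, so the degree of Chen is 1.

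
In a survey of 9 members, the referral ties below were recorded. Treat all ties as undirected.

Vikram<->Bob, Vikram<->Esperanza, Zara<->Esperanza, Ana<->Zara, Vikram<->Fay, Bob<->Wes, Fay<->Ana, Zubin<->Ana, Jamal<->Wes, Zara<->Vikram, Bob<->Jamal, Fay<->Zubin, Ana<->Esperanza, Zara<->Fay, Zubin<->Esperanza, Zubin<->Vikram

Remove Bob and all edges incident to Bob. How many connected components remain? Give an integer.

Without Bob, the remaining ties split the others into: {Jamal, Wes}; {Ana, Esperanza, Fay, Vikram, Zara, Zubin}.
That's 2 separate components.

2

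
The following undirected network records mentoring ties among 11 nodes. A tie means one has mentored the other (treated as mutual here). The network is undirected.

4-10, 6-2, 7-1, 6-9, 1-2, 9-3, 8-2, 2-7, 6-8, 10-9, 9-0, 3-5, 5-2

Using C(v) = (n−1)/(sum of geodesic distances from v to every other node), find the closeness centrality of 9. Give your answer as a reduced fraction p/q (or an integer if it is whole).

Distances from 9: 0:1, 1:3, 2:2, 3:1, 4:2, 5:2, 6:1, 7:3, 8:2, 10:1. Sum = 18.
n = 11, so closeness = 10/18 = 5/9.

5/9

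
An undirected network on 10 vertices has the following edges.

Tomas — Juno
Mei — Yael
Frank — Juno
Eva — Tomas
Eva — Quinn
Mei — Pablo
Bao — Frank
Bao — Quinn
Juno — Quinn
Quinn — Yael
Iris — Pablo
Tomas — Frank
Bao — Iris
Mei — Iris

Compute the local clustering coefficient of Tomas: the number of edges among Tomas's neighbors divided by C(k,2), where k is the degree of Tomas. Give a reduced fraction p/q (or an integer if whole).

1/3

Tomas's neighbors: Eva, Frank, and Juno (k = 3).
Possible neighbor pairs: C(3,2) = 3. Edges among them: Frank–Juno → e = 1.
Clustering(Tomas) = 1/3.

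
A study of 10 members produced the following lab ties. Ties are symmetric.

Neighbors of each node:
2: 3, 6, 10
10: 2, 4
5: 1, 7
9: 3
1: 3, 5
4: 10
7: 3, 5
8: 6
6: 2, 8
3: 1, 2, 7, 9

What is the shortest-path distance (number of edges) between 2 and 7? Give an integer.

2

One shortest route is 2 – 3 – 7, which uses 2 edges, and 2 and 7 are not directly tied, so nothing shorter exists. So d(2,7) = 2.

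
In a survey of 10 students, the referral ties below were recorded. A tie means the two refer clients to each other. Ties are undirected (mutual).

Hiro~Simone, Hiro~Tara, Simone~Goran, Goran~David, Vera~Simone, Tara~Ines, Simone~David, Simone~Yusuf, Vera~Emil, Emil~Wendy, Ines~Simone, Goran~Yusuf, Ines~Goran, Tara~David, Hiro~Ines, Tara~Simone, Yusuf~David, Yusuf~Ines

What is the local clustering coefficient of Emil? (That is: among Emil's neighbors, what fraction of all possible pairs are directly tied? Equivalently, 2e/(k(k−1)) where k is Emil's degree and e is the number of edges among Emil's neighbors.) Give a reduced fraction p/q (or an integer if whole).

Emil's neighbors: Vera and Wendy (k = 2).
Possible neighbor pairs: C(2,2) = 1. Edges among them: none → e = 0.
Clustering(Emil) = 0/1.

0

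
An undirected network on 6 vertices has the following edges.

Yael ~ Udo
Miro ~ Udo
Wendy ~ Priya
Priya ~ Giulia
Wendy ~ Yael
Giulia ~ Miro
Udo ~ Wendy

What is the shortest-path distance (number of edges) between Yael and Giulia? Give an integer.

3

One shortest route is Yael – Udo – Miro – Giulia, which uses 3 edges, and at distance 2 from Yael we only reach {Miro, Priya}, which does not include Giulia. So d(Yael,Giulia) = 3.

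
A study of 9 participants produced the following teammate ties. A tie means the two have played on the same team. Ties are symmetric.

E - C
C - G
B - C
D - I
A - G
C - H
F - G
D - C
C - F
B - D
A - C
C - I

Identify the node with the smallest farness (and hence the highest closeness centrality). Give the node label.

Farness (sum of distances to all others) for each node — A:14, B:14, C:8, D:13, E:15, F:14, G:13, H:15, I:14.
The smallest farness is 8, for C, so C has the highest closeness.

C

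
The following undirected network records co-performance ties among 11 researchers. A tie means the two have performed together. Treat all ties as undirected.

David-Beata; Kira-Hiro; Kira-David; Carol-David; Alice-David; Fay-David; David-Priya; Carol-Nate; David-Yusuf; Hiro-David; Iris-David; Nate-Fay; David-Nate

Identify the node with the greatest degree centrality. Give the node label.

David

Degrees — Alice:1, Beata:1, Carol:2, David:10, Fay:2, Hiro:2, Iris:1, Kira:2, Nate:3, Priya:1, Yusuf:1.
The maximum is 10, attained only by David.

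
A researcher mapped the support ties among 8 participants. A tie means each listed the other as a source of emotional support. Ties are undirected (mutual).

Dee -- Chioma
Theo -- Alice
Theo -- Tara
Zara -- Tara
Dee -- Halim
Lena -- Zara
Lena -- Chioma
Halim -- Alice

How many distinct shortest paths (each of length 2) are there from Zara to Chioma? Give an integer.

The shortest distance is 2, and the only length-2 path is Zara–Lena–Chioma. So there is exactly 1 shortest path.

1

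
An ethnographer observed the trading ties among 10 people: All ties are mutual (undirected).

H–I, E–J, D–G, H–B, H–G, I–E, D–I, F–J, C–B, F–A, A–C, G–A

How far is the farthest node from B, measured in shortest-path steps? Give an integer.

Distances from B: A:2, C:1, D:3, E:3, F:3, G:2, H:1, I:2, J:4.
The largest is 4 (to J), so the eccentricity of B is 4.

4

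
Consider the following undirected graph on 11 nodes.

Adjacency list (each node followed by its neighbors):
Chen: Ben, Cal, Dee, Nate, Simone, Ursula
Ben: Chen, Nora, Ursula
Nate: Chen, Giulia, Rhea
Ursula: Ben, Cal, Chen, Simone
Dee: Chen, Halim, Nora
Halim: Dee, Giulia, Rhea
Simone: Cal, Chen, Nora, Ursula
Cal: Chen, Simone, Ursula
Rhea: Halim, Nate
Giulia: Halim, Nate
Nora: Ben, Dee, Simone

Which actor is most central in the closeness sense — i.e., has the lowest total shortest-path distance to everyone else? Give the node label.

Chen

Farness (sum of distances to all others) for each node — Ben:20, Cal:20, Chen:14, Dee:17, Giulia:23, Halim:21, Nate:18, Nora:20, Rhea:23, Simone:19, Ursula:19.
The smallest farness is 14, for Chen, so Chen has the highest closeness.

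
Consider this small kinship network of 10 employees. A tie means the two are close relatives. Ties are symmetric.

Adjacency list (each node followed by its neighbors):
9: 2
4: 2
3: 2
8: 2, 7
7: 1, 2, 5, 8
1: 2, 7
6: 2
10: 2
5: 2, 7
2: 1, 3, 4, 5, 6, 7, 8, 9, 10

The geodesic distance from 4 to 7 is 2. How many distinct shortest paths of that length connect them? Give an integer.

1

The shortest distance is 2, and the only length-2 path is 4–2–7. So there is exactly 1 shortest path.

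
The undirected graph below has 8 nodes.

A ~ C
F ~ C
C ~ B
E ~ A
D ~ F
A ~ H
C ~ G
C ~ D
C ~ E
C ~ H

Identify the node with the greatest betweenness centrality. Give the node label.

Unnormalized betweenness of each node: A:1/2, B:0, C:35/2, D:0, E:0, F:0, G:0, H:0.
C has the largest value, 35/2, making it the main broker — the node through which the most shortest paths run.

C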